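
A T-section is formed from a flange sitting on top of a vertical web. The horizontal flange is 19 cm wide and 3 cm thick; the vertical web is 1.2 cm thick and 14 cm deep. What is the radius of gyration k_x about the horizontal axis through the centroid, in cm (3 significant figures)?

Treat the section as a set of non-overlapping primitives; coordinates are from the bounding-box lower-left.
Flange: 19 × 3, A = 57 cm², y = 15.5 cm, Ī = 42.75 cm⁴.
Web: 1.2 × 14, A = 16.8 cm², y = 7 cm, Ī = 274.4 cm⁴.
Centroid: ȳ = ΣA·y / ΣA = 13.565 cm.
Transfer each piece to the horizontal axis through the centroid using Ī + A·d² with d = y − 13.565:
  flange: d = 1.935 cm → contributes +256.16 cm⁴
  web: d = -6.565 cm → contributes +998.48 cm⁴
Total I = 1254.6 cm⁴.
Radius of gyration: k = √(I/A) = √(1254.6 / 73.8) = 4.1232 cm.

k_x ≈ 4.12 cm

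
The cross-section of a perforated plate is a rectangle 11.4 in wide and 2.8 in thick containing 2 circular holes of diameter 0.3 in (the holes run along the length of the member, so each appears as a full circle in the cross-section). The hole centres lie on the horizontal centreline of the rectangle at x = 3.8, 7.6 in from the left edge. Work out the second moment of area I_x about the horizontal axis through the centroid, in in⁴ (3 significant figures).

I_x ≈ 20.9 in⁴

Treat the section as a set of non-overlapping primitives; coordinates are from the bounding-box lower-left.
Plate: 11.4 × 2.8, A = 31.92 in², y = 1.4 in, Ī = 20.854 in⁴.
Hole 1 (subtracted): ⌀0.3, A = 0.070686 in², y = 1.4 in, Ī = 0.00039761 in⁴.
Hole 2 (subtracted): ⌀0.3, A = 0.070686 in², y = 1.4 in, Ī = 0.00039761 in⁴.
By symmetry the centroid is at mid-height, ȳ = 1.4 in.
All pieces are centred on the horizontal axis through the centroid, so I = ΣĪ (holes subtracted) = 20.854 in⁴.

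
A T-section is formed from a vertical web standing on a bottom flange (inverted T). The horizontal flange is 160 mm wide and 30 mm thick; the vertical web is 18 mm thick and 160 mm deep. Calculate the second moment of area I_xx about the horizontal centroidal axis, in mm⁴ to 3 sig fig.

Treat the section as a set of non-overlapping primitives; coordinates are from the bounding-box lower-left.
Flange: 160 × 30, A = 4 800 mm², y = 15 mm, Ī = 360 000 mm⁴.
Web: 18 × 160, A = 2 880 mm², y = 110 mm, Ī = 6 144 000 mm⁴.
Centroid: ȳ = ΣA·y / ΣA = 50.625 mm.
Transfer each piece to the horizontal centroidal axis using Ī + A·d² with d = y − 50.625:
  flange: d = -35.625 mm → contributes +6 451 875 mm⁴
  web: d = 59.375 mm → contributes +16 297 125 mm⁴
Total I = 22 749 000 mm⁴.

I_xx ≈ 2.27 × 10⁷ mm⁴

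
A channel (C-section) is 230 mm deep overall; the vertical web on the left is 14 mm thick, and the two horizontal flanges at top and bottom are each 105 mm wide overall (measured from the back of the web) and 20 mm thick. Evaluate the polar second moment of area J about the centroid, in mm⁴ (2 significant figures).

J ≈ 6.2 × 10⁷ mm⁴

Treat the section as a set of non-overlapping primitives; coordinates are from the bounding-box lower-left.
Web: 14 × 230, A = 3 220 mm², y = 115 mm, Ī = 14 194 833 mm⁴.
Top flange (beyond web): 91 × 20, A = 1 820 mm², y = 220 mm, Ī = 60 667 mm⁴.
Bottom flange (beyond web): 91 × 20, A = 1 820 mm², y = 10 mm, Ī = 60 667 mm⁴.
By symmetry the centroid is at mid-height, ȳ = 115 mm.
Transfer each piece to the centroidal x-axis using Ī + A·d² with d = y − 115:
  web: d = 0 mm → contributes +14 194 833 mm⁴
  top flange (beyond web): d = 105 mm → contributes +20 126 167 mm⁴
  bottom flange (beyond web): d = -105 mm → contributes +20 126 167 mm⁴
Total I = 54 447 167 mm⁴.
For the y-axis: x̄ = 34.86 mm.
Repeating about the centroidal y-axis gives I_y = 7 273 747 mm⁴.
Polar second moment: J = I_x + I_y = 61 720 913 mm⁴.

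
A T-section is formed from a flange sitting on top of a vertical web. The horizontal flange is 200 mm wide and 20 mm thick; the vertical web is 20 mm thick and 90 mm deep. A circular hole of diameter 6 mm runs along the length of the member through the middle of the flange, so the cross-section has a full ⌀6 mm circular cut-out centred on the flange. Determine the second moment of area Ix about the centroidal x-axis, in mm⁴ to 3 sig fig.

Ix ≈ 5.10 × 10⁶ mm⁴

Break the section into simple shapes (no overlaps), measuring from the bottom-left corner of the bounding box.
Flange: 200 × 20, A = 4 000 mm², y = 100 mm, Ī = 133 333 mm⁴.
Web: 20 × 90, A = 1 800 mm², y = 45 mm, Ī = 1 215 000 mm⁴.
Hole (subtracted): ⌀6, A = 28.274 mm², y = 100 mm, Ī = 63.617 mm⁴.
Centroid: ȳ = ΣA·y / ΣA = 82.847 mm.
Transfer each piece to the centroidal x-axis using Ī + A·d² with d = y − 82.847:
  flange: d = 17.153 mm → contributes +1 310 178 mm⁴
  web: d = -37.847 mm → contributes +3 793 369 mm⁴
  hole: d = 17.153 mm → contributes −8382.2 mm⁴
Total I = 5 095 164 mm⁴.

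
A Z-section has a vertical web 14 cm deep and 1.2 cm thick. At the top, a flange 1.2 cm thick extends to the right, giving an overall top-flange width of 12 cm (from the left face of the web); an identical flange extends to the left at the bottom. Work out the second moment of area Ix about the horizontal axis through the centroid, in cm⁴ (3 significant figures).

Ix ≈ 1340 cm⁴

Split into non-overlapping primitives; take the origin at the lower-left of the bounding box.
Web: 1.2 × 14, A = 16.8 cm², y = 7 cm, Ī = 274.4 cm⁴.
Top flange (beyond web): 10.8 × 1.2, A = 12.96 cm², y = 13.4 cm, Ī = 1.5552 cm⁴.
Bottom flange (beyond web): 10.8 × 1.2, A = 12.96 cm², y = 0.6 cm, Ī = 1.5552 cm⁴.
Centroid: ȳ = ΣA·y / ΣA = 7 cm.
Transfer each piece to the horizontal axis through the centroid using Ī + A·d² with d = y − 7:
  web: d = 0 cm → contributes +274.4 cm⁴
  top flange (beyond web): d = 6.4 cm → contributes +532.4 cm⁴
  bottom flange (beyond web): d = -6.4 cm → contributes +532.4 cm⁴
Total I = 1339.2 cm⁴.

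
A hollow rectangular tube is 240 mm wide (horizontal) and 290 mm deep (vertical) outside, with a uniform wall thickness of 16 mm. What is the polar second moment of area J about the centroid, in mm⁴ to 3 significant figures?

Break the section into simple shapes (no overlaps), measuring from the bottom-left corner of the bounding box.
Outer rectangle: 240 × 290, A = 69 600 mm², y = 145 mm, Ī = 487 780 000 mm⁴.
Inner void (subtracted): 208 × 258, A = 53 664 mm², y = 145 mm, Ī = 297 674 208 mm⁴.
By symmetry the centroid is at mid-height, ȳ = 145 mm.
All pieces are centred on the centroidal x-axis, so I = ΣĪ (holes subtracted) = 190 105 792 mm⁴.
Repeating about the centroidal y-axis gives I_y = 140 603 392 mm⁴.
Polar second moment: J = I_x + I_y = 330 709 184 mm⁴.

J ≈ 3.31 × 10⁸ mm⁴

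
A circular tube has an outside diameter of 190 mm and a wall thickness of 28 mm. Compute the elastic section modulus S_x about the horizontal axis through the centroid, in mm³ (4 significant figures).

S_x ≈ 5.068 × 10⁵ mm³

Split into non-overlapping primitives; take the origin at the lower-left of the bounding box.
Outer circle: ⌀190, A = 28352.9 mm², y = 95 mm, Ī = 63 971 171 mm⁴.
Bore (subtracted): ⌀134, A = 14102.6 mm², y = 95 mm, Ī = 15 826 653 mm⁴.
By symmetry the centroid is at mid-height, ȳ = 95 mm.
All pieces are centred on the horizontal axis through the centroid, so I = ΣĪ (holes subtracted) = 48 144 518 mm⁴.
Extreme fibre distance c = 95 mm; S = I/c = 506 784 mm³.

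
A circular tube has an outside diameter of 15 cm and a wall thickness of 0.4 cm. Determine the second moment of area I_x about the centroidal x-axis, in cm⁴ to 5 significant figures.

Break the section into simple shapes (no overlaps), measuring from the bottom-left corner of the bounding box.
Outer circle: ⌀15, A = 176.7146 cm², y = 7.5 cm, Ī = 2485.049 cm⁴.
Bore (subtracted): ⌀14.2, A = 158.3677 cm², y = 7.5 cm, Ī = 1995.829 cm⁴.
By symmetry the centroid is at mid-height, ȳ = 7.5 cm.
All pieces are centred on the centroidal x-axis, so I = ΣĪ (holes subtracted) = 489.2201 cm⁴.

I_x ≈ 489.22 cm⁴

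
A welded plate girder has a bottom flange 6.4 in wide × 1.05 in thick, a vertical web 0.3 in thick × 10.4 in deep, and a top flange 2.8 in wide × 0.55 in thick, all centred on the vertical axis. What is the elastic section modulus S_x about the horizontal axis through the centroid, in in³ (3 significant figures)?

S_x ≈ 25.7 in³

Treat the section as a set of non-overlapping primitives; coordinates are from the bounding-box lower-left.
Bottom plate: 6.4 × 1.05, A = 6.72 in², y = 0.525 in, Ī = 0.6174 in⁴.
Web plate: 0.3 × 10.4, A = 3.12 in², y = 6.25 in, Ī = 28.122 in⁴.
Top plate: 2.8 × 0.55, A = 1.54 in², y = 11.725 in, Ī = 0.038821 in⁴.
Centroid: ȳ = ΣA·y / ΣA = 3.6102 in.
Transfer each piece to the horizontal axis through the centroid using Ī + A·d² with d = y − 3.6102:
  bottom plate: d = -3.0852 in → contributes +64.583 in⁴
  web plate: d = 2.6398 in → contributes +49.863 in⁴
  top plate: d = 8.1148 in → contributes +101.45 in⁴
Total I = 215.89 in⁴.
Extreme fibre distance c = 8.3898 in; S = I/c = 25.733 in³.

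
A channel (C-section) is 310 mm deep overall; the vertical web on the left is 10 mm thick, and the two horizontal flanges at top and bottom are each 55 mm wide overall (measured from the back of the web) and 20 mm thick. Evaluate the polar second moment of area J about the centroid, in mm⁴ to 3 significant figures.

Split into non-overlapping primitives; take the origin at the lower-left of the bounding box.
Web: 10 × 310, A = 3 100 mm², y = 155 mm, Ī = 24 825 833 mm⁴.
Top flange (beyond web): 45 × 20, A = 900 mm², y = 300 mm, Ī = 30 000 mm⁴.
Bottom flange (beyond web): 45 × 20, A = 900 mm², y = 10 mm, Ī = 30 000 mm⁴.
By symmetry the centroid is at mid-height, ȳ = 155 mm.
Transfer each piece to the centroidal x-axis using Ī + A·d² with d = y − 155:
  web: d = 0 mm → contributes +24 825 833 mm⁴
  top flange (beyond web): d = 145 mm → contributes +18 952 500 mm⁴
  bottom flange (beyond web): d = -145 mm → contributes +18 952 500 mm⁴
Total I = 62 730 833 mm⁴.
For the y-axis: x̄ = 15.102 mm.
Repeating about the centroidal y-axis gives I_y = 1 190 782 mm⁴.
Polar second moment: J = I_x + I_y = 63 921 616 mm⁴.

J ≈ 6.39 × 10⁷ mm⁴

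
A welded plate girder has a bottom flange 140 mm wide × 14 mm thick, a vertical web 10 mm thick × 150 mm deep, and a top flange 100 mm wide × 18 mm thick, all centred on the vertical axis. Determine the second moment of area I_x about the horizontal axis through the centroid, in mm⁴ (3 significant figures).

Split into non-overlapping primitives; take the origin at the lower-left of the bounding box.
Bottom plate: 140 × 14, A = 1 960 mm², y = 7 mm, Ī = 32 013 mm⁴.
Web plate: 10 × 150, A = 1 500 mm², y = 89 mm, Ī = 2 812 500 mm⁴.
Top plate: 100 × 18, A = 1 800 mm², y = 173 mm, Ī = 48 600 mm⁴.
Centroid: ȳ = ΣA·y / ΣA = 87.19 mm.
Transfer each piece to the horizontal axis through the centroid using Ī + A·d² with d = y − 87.19:
  bottom plate: d = -80.19 mm → contributes +12 635 704 mm⁴
  web plate: d = 1.8099 mm → contributes +2 817 414 mm⁴
  top plate: d = 85.81 mm → contributes +13 302 606 mm⁴
Total I = 28 755 723 mm⁴.

I_x ≈ 2.88 × 10⁷ mm⁴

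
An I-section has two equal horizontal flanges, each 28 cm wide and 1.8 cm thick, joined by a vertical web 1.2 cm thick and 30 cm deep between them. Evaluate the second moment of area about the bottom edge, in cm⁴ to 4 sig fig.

I_base ≈ 6.682 × 10⁴ cm⁴

Split into non-overlapping primitives; take the origin at the lower-left of the bounding box.
Bottom flange: 28 × 1.8, A = 50.4 cm², y = 0.9 cm, Ī = 13.608 cm⁴.
Web: 1.2 × 30, A = 36 cm², y = 16.8 cm, Ī = 2 700 cm⁴.
Top flange: 28 × 1.8, A = 50.4 cm², y = 32.7 cm, Ī = 13.608 cm⁴.
Transfer each piece to the base of the section using Ī + A·d² with d = y − 0:
  bottom flange: d = 0.9 cm → contributes +54.432 cm⁴
  web: d = 16.8 cm → contributes +12860.6 cm⁴
  top flange: d = 32.7 cm → contributes +53905.8 cm⁴
Total I = 66820.9 cm⁴.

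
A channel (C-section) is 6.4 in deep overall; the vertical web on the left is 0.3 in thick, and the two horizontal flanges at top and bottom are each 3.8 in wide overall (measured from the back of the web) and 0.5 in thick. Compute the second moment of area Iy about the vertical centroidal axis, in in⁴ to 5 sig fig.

Iy ≈ 8.0632 in⁴

Decompose the section into non-overlapping parts with the origin at the bottom-left of its bounding rectangle.
Web: 0.3 × 6.4, A = 1.92 in², x = 0.15 in, Ī = 0.0144 in⁴.
Top flange (beyond web): 3.5 × 0.5, A = 1.75 in², x = 2.05 in, Ī = 1.786458 in⁴.
Bottom flange (beyond web): 3.5 × 0.5, A = 1.75 in², x = 2.05 in, Ī = 1.786458 in⁴.
Centroid: x̄ = ΣA·x / ΣA = 1.376937 in.
Transfer each piece to the vertical centroidal axis using Ī + A·d² with d = x − 1.376937:
  web: d = -1.226937 in → contributes +2.90472 in⁴
  top flange (beyond web): d = 0.6730627 in → contributes +2.579232 in⁴
  bottom flange (beyond web): d = 0.6730627 in → contributes +2.579232 in⁴
Total I = 8.063184 in⁴.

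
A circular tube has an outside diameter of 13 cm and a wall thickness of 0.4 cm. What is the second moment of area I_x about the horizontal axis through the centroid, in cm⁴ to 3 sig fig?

Treat the section as a set of non-overlapping primitives; coordinates are from the bounding-box lower-left.
Outer circle: ⌀13, A = 132.73 cm², y = 6.5 cm, Ī = 1 402 cm⁴.
Bore (subtracted): ⌀12.2, A = 116.9 cm², y = 6.5 cm, Ī = 1087.4 cm⁴.
By symmetry the centroid is at mid-height, ȳ = 6.5 cm.
All pieces are centred on the horizontal axis through the centroid, so I = ΣĪ (holes subtracted) = 314.53 cm⁴.

I_x ≈ 315 cm⁴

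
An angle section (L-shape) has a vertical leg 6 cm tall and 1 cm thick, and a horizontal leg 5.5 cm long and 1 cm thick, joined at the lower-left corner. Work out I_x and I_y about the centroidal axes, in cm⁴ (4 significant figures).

Treat the section as a set of non-overlapping primitives; coordinates are from the bounding-box lower-left.
Vertical leg: 1 × 6, A = 6 cm², y = 3 cm, Ī = 18 cm⁴.
Horizontal leg (remainder): 4.5 × 1, A = 4.5 cm², y = 0.5 cm, Ī = 0.375 cm⁴.
Centroid: ȳ = ΣA·y / ΣA = 1.92857 cm.
Transfer each piece to the centroidal x-axis using Ī + A·d² with d = y − 1.92857:
  vertical leg: d = 1.07143 cm → contributes +24.8878 cm⁴
  horizontal leg (remainder): d = -1.42857 cm → contributes +9.55867 cm⁴
Total I = 34.4464 cm⁴.
For the y-axis: x̄ = 1.67857 cm.
Repeating about the centroidal y-axis gives I_y = 27.5402 cm⁴.

I_x ≈ 34.45 cm⁴, I_y ≈ 27.54 cm⁴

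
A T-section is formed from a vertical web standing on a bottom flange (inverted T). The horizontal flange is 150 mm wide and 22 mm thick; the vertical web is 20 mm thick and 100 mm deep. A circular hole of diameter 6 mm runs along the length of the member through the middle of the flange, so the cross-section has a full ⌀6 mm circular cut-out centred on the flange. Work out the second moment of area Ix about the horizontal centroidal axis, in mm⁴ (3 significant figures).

Decompose the section into non-overlapping parts with the origin at the bottom-left of its bounding rectangle.
Flange: 150 × 22, A = 3 300 mm², y = 11 mm, Ī = 133 100 mm⁴.
Web: 20 × 100, A = 2 000 mm², y = 72 mm, Ī = 1 666 667 mm⁴.
Hole (subtracted): ⌀6, A = 28.274 mm², y = 11 mm, Ī = 63.617 mm⁴.
Centroid: ȳ = ΣA·y / ΣA = 34.142 mm.
Transfer each piece to the horizontal centroidal axis using Ī + A·d² with d = y − 34.142:
  flange: d = -23.142 mm → contributes +1 900 472 mm⁴
  web: d = 37.858 mm → contributes +4 533 073 mm⁴
  hole: d = -23.142 mm → contributes −15 206 mm⁴
Total I = 6 418 339 mm⁴.

Ix ≈ 6.42 × 10⁶ mm⁴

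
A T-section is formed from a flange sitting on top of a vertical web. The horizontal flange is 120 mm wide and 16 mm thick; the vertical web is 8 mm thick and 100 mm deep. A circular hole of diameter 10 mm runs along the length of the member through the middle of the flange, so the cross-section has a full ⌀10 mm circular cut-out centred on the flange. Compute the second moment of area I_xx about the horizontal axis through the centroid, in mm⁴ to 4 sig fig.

I_xx ≈ 2.583 × 10⁶ mm⁴

Split into non-overlapping primitives; take the origin at the lower-left of the bounding box.
Flange: 120 × 16, A = 1 920 mm², y = 108 mm, Ī = 40 960 mm⁴.
Web: 8 × 100, A = 800 mm², y = 50 mm, Ī = 666 667 mm⁴.
Hole (subtracted): ⌀10, A = 78.5398 mm², y = 108 mm, Ī = 490.874 mm⁴.
Centroid: ȳ = ΣA·y / ΣA = 90.434 mm.
Transfer each piece to the horizontal axis through the centroid using Ī + A·d² with d = y − 90.434:
  flange: d = 17.566 mm → contributes +633 406 mm⁴
  web: d = -40.434 mm → contributes +1 974 591 mm⁴
  hole: d = 17.566 mm → contributes −24725.6 mm⁴
Total I = 2 583 271 mm⁴.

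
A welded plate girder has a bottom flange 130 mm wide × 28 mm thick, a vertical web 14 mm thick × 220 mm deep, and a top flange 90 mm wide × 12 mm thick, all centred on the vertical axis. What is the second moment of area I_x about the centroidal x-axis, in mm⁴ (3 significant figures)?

Treat the section as a set of non-overlapping primitives; coordinates are from the bounding-box lower-left.
Bottom plate: 130 × 28, A = 3 640 mm², y = 14 mm, Ī = 237 813 mm⁴.
Web plate: 14 × 220, A = 3 080 mm², y = 138 mm, Ī = 12 422 667 mm⁴.
Top plate: 90 × 12, A = 1 080 mm², y = 254 mm, Ī = 12 960 mm⁴.
Centroid: ȳ = ΣA·y / ΣA = 96.195 mm.
Transfer each piece to the centroidal x-axis using Ī + A·d² with d = y − 96.195:
  bottom plate: d = -82.195 mm → contributes +24 829 642 mm⁴
  web plate: d = 41.805 mm → contributes +17 805 486 mm⁴
  top plate: d = 157.81 mm → contributes +26 907 615 mm⁴
Total I = 69 542 744 mm⁴.

I_x ≈ 6.95 × 10⁷ mm⁴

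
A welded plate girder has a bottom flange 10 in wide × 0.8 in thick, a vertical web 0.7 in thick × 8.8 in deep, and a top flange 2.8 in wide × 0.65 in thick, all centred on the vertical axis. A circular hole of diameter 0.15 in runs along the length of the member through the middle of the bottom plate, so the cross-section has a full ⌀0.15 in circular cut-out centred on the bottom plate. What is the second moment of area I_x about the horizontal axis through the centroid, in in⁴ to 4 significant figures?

Break the section into simple shapes (no overlaps), measuring from the bottom-left corner of the bounding box.
Bottom plate: 10 × 0.8, A = 8 in², y = 0.4 in, Ī = 0.426667 in⁴.
Web plate: 0.7 × 8.8, A = 6.16 in², y = 5.2 in, Ī = 39.7525 in⁴.
Top plate: 2.8 × 0.65, A = 1.82 in², y = 9.925 in, Ī = 0.0640792 in⁴.
Hole (subtracted): ⌀0.15, A = 0.0176715 in², y = 0.4 in, Ī = 0.0000248505 in⁴.
Centroid: ȳ = ΣA·y / ΣA = 3.33839 in.
Transfer each piece to the horizontal axis through the centroid using Ī + A·d² with d = y − 3.33839:
  bottom plate: d = -2.93839 in → contributes +69.4996 in⁴
  web plate: d = 1.86161 in → contributes +61.1006 in⁴
  top plate: d = 6.58661 in → contributes +79.022 in⁴
  hole: d = -2.93839 in → contributes −0.152602 in⁴
Total I = 209.47 in⁴.

I_x ≈ 209.5 in⁴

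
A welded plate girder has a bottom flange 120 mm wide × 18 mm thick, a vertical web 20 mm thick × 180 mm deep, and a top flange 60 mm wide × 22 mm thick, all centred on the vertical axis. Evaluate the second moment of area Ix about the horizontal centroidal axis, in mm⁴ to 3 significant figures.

Ix ≈ 4.36 × 10⁷ mm⁴

Decompose the section into non-overlapping parts with the origin at the bottom-left of its bounding rectangle.
Bottom plate: 120 × 18, A = 2 160 mm², y = 9 mm, Ī = 58 320 mm⁴.
Web plate: 20 × 180, A = 3 600 mm², y = 108 mm, Ī = 9 720 000 mm⁴.
Top plate: 60 × 22, A = 1 320 mm², y = 209 mm, Ī = 53 240 mm⁴.
Centroid: ȳ = ΣA·y / ΣA = 96.627 mm.
Transfer each piece to the horizontal centroidal axis using Ī + A·d² with d = y − 96.627:
  bottom plate: d = -87.627 mm → contributes +16 643 906 mm⁴
  web plate: d = 11.373 mm → contributes +10 185 633 mm⁴
  top plate: d = 112.37 mm → contributes +16 721 757 mm⁴
Total I = 43 551 296 mm⁴.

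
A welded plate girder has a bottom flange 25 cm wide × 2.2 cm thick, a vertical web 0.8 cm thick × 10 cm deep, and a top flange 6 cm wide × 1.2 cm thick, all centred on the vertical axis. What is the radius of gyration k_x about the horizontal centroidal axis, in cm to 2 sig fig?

k_x ≈ 4.0 cm

Break the section into simple shapes (no overlaps), measuring from the bottom-left corner of the bounding box.
Bottom plate: 25 × 2.2, A = 55 cm², y = 1.1 cm, Ī = 22.18 cm⁴.
Web plate: 0.8 × 10, A = 8 cm², y = 7.2 cm, Ī = 66.67 cm⁴.
Top plate: 6 × 1.2, A = 7.2 cm², y = 12.8 cm, Ī = 0.864 cm⁴.
Centroid: ȳ = ΣA·y / ΣA = 2.995 cm.
Transfer each piece to the horizontal centroidal axis using Ī + A·d² with d = y − 2.995:
  bottom plate: d = -1.895 cm → contributes +219.7 cm⁴
  web plate: d = 4.205 cm → contributes +208.1 cm⁴
  top plate: d = 9.805 cm → contributes +693 cm⁴
Total I = 1 121 cm⁴.
Radius of gyration: k = √(I/A) = √(1 121 / 70.2) = 3.996 cm.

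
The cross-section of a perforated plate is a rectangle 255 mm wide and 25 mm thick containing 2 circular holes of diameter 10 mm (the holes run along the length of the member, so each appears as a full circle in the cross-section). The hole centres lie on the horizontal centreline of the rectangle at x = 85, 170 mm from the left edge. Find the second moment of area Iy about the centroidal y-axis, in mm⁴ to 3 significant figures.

Decompose the section into non-overlapping parts with the origin at the bottom-left of its bounding rectangle.
Plate: 255 × 25, A = 6 375 mm², x = 127.5 mm, Ī = 34 544 531 mm⁴.
Hole 1 (subtracted): ⌀10, A = 78.54 mm², x = 85 mm, Ī = 490.87 mm⁴.
Hole 2 (subtracted): ⌀10, A = 78.54 mm², x = 170 mm, Ī = 490.87 mm⁴.
By symmetry the centroid is at mid-width, x̄ = 127.5 mm.
Transfer each piece to the centroidal y-axis using Ī + A·d² with d = x − 127.5:
  plate: d = 0 mm → contributes +34 544 531 mm⁴
  hole 1: d = -42.5 mm → contributes −142 353 mm⁴
  hole 2: d = 42.5 mm → contributes −142 353 mm⁴
Total I = 34 259 824 mm⁴.

Iy ≈ 3.43 × 10⁷ mm⁴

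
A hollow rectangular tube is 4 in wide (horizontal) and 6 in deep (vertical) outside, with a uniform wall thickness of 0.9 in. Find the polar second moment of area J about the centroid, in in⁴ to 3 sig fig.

Split into non-overlapping primitives; take the origin at the lower-left of the bounding box.
Outer rectangle: 4 × 6, A = 24 in², y = 3 in, Ī = 72 in⁴.
Inner void (subtracted): 2.2 × 4.2, A = 9.24 in², y = 3 in, Ī = 13.583 in⁴.
By symmetry the centroid is at mid-height, ȳ = 3 in.
All pieces are centred on the centroidal x-axis, so I = ΣĪ (holes subtracted) = 58.417 in⁴.
Repeating about the centroidal y-axis gives I_y = 28.273 in⁴.
Polar second moment: J = I_x + I_y = 86.69 in⁴.

J ≈ 86.7 in⁴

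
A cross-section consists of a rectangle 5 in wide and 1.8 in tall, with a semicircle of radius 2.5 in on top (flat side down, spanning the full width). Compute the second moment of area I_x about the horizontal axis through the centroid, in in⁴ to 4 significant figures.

Decompose the section into non-overlapping parts with the origin at the bottom-left of its bounding rectangle.
Rectangular body: 5 × 1.8, A = 9 in², y = 0.9 in, Ī = 2.43 in⁴.
Semicircular cap: semicircle r = 2.5, A = 9.81748 in², y = 2.86103 in, Ī = 4.28738 in⁴.
Centroid: ȳ = ΣA·y / ΣA = 1.92311 in.
Transfer each piece to the horizontal axis through the centroid using Ī + A·d² with d = y − 1.92311:
  rectangular body: d = -1.02311 in → contributes +11.8508 in⁴
  semicircular cap: d = 0.93792 in → contributes +12.9238 in⁴
Total I = 24.7746 in⁴.

I_x ≈ 24.77 in⁴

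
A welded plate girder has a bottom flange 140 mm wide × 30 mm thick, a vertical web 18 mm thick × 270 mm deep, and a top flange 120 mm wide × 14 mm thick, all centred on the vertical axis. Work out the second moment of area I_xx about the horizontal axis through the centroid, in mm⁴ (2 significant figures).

I_xx ≈ 1.4 × 10⁸ mm⁴

Treat the section as a set of non-overlapping primitives; coordinates are from the bounding-box lower-left.
Bottom plate: 140 × 30, A = 4 200 mm², y = 15 mm, Ī = 315 000 mm⁴.
Web plate: 18 × 270, A = 4 860 mm², y = 165 mm, Ī = 29 524 500 mm⁴.
Top plate: 120 × 14, A = 1 680 mm², y = 307 mm, Ī = 27 440 mm⁴.
Centroid: ȳ = ΣA·y / ΣA = 128.6 mm.
Transfer each piece to the horizontal axis through the centroid using Ī + A·d² with d = y − 128.6:
  bottom plate: d = -113.6 mm → contributes +54 471 061 mm⁴
  web plate: d = 36.45 mm → contributes +35 980 420 mm⁴
  top plate: d = 178.4 mm → contributes +53 524 194 mm⁴
Total I = 143 975 675 mm⁴.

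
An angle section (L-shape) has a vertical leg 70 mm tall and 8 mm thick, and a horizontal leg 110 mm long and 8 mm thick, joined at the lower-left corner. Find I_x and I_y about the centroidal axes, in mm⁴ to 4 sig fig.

I_x ≈ 5.522 × 10⁵ mm⁴, I_y ≈ 1.715 × 10⁶ mm⁴

Break the section into simple shapes (no overlaps), measuring from the bottom-left corner of the bounding box.
Vertical leg: 8 × 70, A = 560 mm², y = 35 mm, Ī = 228 667 mm⁴.
Horizontal leg (remainder): 102 × 8, A = 816 mm², y = 4 mm, Ī = 4 352 mm⁴.
Centroid: ȳ = ΣA·y / ΣA = 16.6163 mm.
Transfer each piece to the centroidal x-axis using Ī + A·d² with d = y − 16.6163:
  vertical leg: d = 18.3837 mm → contributes +417 925 mm⁴
  horizontal leg (remainder): d = -12.6163 mm → contributes +134 235 mm⁴
Total I = 552 160 mm⁴.
For the y-axis: x̄ = 36.6163 mm.
Repeating about the centroidal y-axis gives I_y = 1 715 040 mm⁴.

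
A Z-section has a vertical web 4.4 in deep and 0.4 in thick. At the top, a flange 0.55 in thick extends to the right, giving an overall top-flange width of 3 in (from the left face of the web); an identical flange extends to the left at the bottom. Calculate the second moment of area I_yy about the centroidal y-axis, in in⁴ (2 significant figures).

Treat the section as a set of non-overlapping primitives; coordinates are from the bounding-box lower-left.
Web: 0.4 × 4.4, A = 1.76 in², x = 2.8 in, Ī = 0.02347 in⁴.
Top flange (beyond web): 2.6 × 0.55, A = 1.43 in², x = 4.3 in, Ī = 0.8056 in⁴.
Bottom flange (beyond web): 2.6 × 0.55, A = 1.43 in², x = 1.3 in, Ī = 0.8056 in⁴.
Centroid: x̄ = ΣA·x / ΣA = 2.8 in.
Transfer each piece to the centroidal y-axis using Ī + A·d² with d = x − 2.8:
  web: d = 0 in → contributes +0.02347 in⁴
  top flange (beyond web): d = 1.5 in → contributes +4.023 in⁴
  bottom flange (beyond web): d = -1.5 in → contributes +4.023 in⁴
Total I = 8.07 in⁴.

I_yy ≈ 8.1 in⁴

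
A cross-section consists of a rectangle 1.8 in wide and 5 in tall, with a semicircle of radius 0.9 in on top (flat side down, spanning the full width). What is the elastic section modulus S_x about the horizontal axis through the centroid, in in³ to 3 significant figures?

S_x ≈ 9.23 in³

Split into non-overlapping primitives; take the origin at the lower-left of the bounding box.
Rectangular body: 1.8 × 5, A = 9 in², y = 2.5 in, Ī = 18.75 in⁴.
Semicircular cap: semicircle r = 0.9, A = 1.2723 in², y = 5.382 in, Ī = 0.072012 in⁴.
Centroid: ȳ = ΣA·y / ΣA = 2.857 in.
Transfer each piece to the horizontal axis through the centroid using Ī + A·d² with d = y − 2.857:
  rectangular body: d = -0.35696 in → contributes +19.897 in⁴
  semicircular cap: d = 2.525 in → contributes +8.1841 in⁴
Total I = 28.081 in⁴.
Extreme fibre distance c = 3.043 in; S = I/c = 9.2279 in³.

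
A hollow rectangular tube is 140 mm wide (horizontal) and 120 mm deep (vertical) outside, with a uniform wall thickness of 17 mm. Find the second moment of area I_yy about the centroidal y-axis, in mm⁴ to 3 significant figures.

I_yy ≈ 1.89 × 10⁷ mm⁴

Decompose the section into non-overlapping parts with the origin at the bottom-left of its bounding rectangle.
Outer rectangle: 140 × 120, A = 16 800 mm², x = 70 mm, Ī = 27 440 000 mm⁴.
Inner void (subtracted): 106 × 86, A = 9 116 mm², x = 70 mm, Ī = 8 535 615 mm⁴.
By symmetry the centroid is at mid-width, x̄ = 70 mm.
All pieces are centred on the centroidal y-axis, so I = ΣĪ (holes subtracted) = 18 904 385 mm⁴.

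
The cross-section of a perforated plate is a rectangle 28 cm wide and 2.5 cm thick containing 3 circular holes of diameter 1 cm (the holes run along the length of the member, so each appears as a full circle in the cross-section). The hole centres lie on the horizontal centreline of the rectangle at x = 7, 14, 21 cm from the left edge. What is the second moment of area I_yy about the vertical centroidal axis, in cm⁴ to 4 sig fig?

Treat the section as a set of non-overlapping primitives; coordinates are from the bounding-box lower-left.
Plate: 28 × 2.5, A = 70 cm², x = 14 cm, Ī = 4573.33 cm⁴.
Hole 1 (subtracted): ⌀1, A = 0.785398 cm², x = 7 cm, Ī = 0.0490874 cm⁴.
Hole 2 (subtracted): ⌀1, A = 0.785398 cm², x = 14 cm, Ī = 0.0490874 cm⁴.
Hole 3 (subtracted): ⌀1, A = 0.785398 cm², x = 21 cm, Ī = 0.0490874 cm⁴.
By symmetry the centroid is at mid-width, x̄ = 14 cm.
Transfer each piece to the vertical centroidal axis using Ī + A·d² with d = x − 14:
  plate: d = 0 cm → contributes +4573.33 cm⁴
  hole 1: d = -7 cm → contributes −38.5336 cm⁴
  hole 2: d = 0 cm → contributes −0.0490874 cm⁴
  hole 3: d = 7 cm → contributes −38.5336 cm⁴
Total I = 4496.22 cm⁴.

I_yy ≈ 4496 cm⁴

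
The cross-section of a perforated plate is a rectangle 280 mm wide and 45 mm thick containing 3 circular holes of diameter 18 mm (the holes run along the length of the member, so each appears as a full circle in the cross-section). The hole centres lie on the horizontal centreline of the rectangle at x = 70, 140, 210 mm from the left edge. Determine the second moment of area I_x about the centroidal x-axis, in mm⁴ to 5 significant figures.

I_x ≈ 2.1108 × 10⁶ mm⁴

Treat the section as a set of non-overlapping primitives; coordinates are from the bounding-box lower-left.
Plate: 280 × 45, A = 12 600 mm², y = 22.5 mm, Ī = 2 126 250 mm⁴.
Hole 1 (subtracted): ⌀18, A = 254.469 mm², y = 22.5 mm, Ī = 5152.997 mm⁴.
Hole 2 (subtracted): ⌀18, A = 254.469 mm², y = 22.5 mm, Ī = 5152.997 mm⁴.
Hole 3 (subtracted): ⌀18, A = 254.469 mm², y = 22.5 mm, Ī = 5152.997 mm⁴.
By symmetry the centroid is at mid-height, ȳ = 22.5 mm.
All pieces are centred on the centroidal x-axis, so I = ΣĪ (holes subtracted) = 2 110 791 mm⁴.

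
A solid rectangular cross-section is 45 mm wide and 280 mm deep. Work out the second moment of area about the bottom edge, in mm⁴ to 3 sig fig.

The section: 45 × 280, A = 12 600 mm², y = 140 mm, Ī = 82 320 000 mm⁴.
Transfer it to a horizontal axis along the bottom face using Ī + A·d² with d = y − 0:
  the section: d = 140 mm → contributes +329 280 000 mm⁴
Total I = 329 280 000 mm⁴.

I_base ≈ 3.29 × 10⁸ mm⁴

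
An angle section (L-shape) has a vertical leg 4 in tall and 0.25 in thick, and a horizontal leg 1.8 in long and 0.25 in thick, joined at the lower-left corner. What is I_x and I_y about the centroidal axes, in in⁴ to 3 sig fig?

Split into non-overlapping primitives; take the origin at the lower-left of the bounding box.
Vertical leg: 0.25 × 4, A = 1 in², y = 2 in, Ī = 1.3333 in⁴.
Horizontal leg (remainder): 1.55 × 0.25, A = 0.3875 in², y = 0.125 in, Ī = 0.0020182 in⁴.
Centroid: ȳ = ΣA·y / ΣA = 1.4764 in.
Transfer each piece to the centroidal x-axis using Ī + A·d² with d = y − 1.4764:
  vertical leg: d = 0.52365 in → contributes +1.6075 in⁴
  horizontal leg (remainder): d = -1.3514 in → contributes +0.70965 in⁴
Total I = 2.3172 in⁴.
For the y-axis: x̄ = 0.37635 in.
Repeating about the centroidal y-axis gives I_y = 0.30901 in⁴.

I_x ≈ 2.32 in⁴, I_y ≈ 0.309 in⁴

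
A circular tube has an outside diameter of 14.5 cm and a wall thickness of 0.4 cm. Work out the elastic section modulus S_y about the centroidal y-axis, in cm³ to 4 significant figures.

S_y ≈ 60.78 cm³

Split into non-overlapping primitives; take the origin at the lower-left of the bounding box.
Outer circle: ⌀14.5, A = 165.13 cm², x = 7.25 cm, Ī = 2169.91 cm⁴.
Bore (subtracted): ⌀13.7, A = 147.411 cm², x = 7.25 cm, Ī = 1729.23 cm⁴.
By symmetry the centroid is at mid-width, x̄ = 7.25 cm.
All pieces are centred on the centroidal y-axis, so I = ΣĪ (holes subtracted) = 440.683 cm⁴.
Extreme fibre distance c = 7.25 cm; S = I/c = 60.7839 cm³.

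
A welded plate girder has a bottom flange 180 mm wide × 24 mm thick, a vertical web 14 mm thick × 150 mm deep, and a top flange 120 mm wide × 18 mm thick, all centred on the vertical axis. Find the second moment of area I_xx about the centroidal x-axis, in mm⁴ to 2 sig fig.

Break the section into simple shapes (no overlaps), measuring from the bottom-left corner of the bounding box.
Bottom plate: 180 × 24, A = 4 320 mm², y = 12 mm, Ī = 207 360 mm⁴.
Web plate: 14 × 150, A = 2 100 mm², y = 99 mm, Ī = 3 937 500 mm⁴.
Top plate: 120 × 18, A = 2 160 mm², y = 183 mm, Ī = 58 320 mm⁴.
Centroid: ȳ = ΣA·y / ΣA = 76.34 mm.
Transfer each piece to the centroidal x-axis using Ī + A·d² with d = y − 76.34:
  bottom plate: d = -64.34 mm → contributes +18 092 063 mm⁴
  web plate: d = 22.66 mm → contributes +5 015 546 mm⁴
  top plate: d = 106.7 mm → contributes +24 630 024 mm⁴
Total I = 47 737 633 mm⁴.

I_xx ≈ 4.8 × 10⁷ mm⁴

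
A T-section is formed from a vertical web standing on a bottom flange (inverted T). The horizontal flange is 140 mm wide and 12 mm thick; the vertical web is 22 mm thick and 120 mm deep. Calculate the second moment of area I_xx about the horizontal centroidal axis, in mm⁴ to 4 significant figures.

I_xx ≈ 7.660 × 10⁶ mm⁴

Treat the section as a set of non-overlapping primitives; coordinates are from the bounding-box lower-left.
Flange: 140 × 12, A = 1 680 mm², y = 6 mm, Ī = 20 160 mm⁴.
Web: 22 × 120, A = 2 640 mm², y = 72 mm, Ī = 3 168 000 mm⁴.
Centroid: ȳ = ΣA·y / ΣA = 46.3333 mm.
Transfer each piece to the horizontal centroidal axis using Ī + A·d² with d = y − 46.3333:
  flange: d = -40.3333 mm → contributes +2 753 147 mm⁴
  web: d = 25.6667 mm → contributes +4 907 173 mm⁴
Total I = 7 660 320 mm⁴.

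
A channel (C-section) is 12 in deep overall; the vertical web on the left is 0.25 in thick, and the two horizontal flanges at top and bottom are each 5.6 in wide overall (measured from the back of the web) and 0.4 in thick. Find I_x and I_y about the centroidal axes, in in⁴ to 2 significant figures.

I_x ≈ 180 in⁴, I_y ≈ 24 in⁴

Treat the section as a set of non-overlapping primitives; coordinates are from the bounding-box lower-left.
Web: 0.25 × 12, A = 3 in², y = 6 in, Ī = 36 in⁴.
Top flange (beyond web): 5.35 × 0.4, A = 2.14 in², y = 11.8 in, Ī = 0.02853 in⁴.
Bottom flange (beyond web): 5.35 × 0.4, A = 2.14 in², y = 0.2 in, Ī = 0.02853 in⁴.
By symmetry the centroid is at mid-height, ȳ = 6 in.
Transfer each piece to the centroidal x-axis using Ī + A·d² with d = y − 6:
  web: d = 0 in → contributes +36 in⁴
  top flange (beyond web): d = 5.8 in → contributes +72.02 in⁴
  bottom flange (beyond web): d = -5.8 in → contributes +72.02 in⁴
Total I = 180 in⁴.
For the y-axis: x̄ = 1.771 in.
Repeating about the centroidal y-axis gives I_y = 24.05 in⁴.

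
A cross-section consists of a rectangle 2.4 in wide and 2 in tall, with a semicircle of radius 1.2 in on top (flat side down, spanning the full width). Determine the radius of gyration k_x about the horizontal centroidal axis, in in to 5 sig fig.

k_x ≈ 0.86875 in

Treat the section as a set of non-overlapping primitives; coordinates are from the bounding-box lower-left.
Rectangular body: 2.4 × 2, A = 4.8 in², y = 1 in, Ī = 1.6 in⁴.
Semicircular cap: semicircle r = 1.2, A = 2.261947 in², y = 2.509296 in, Ī = 0.227592 in⁴.
Centroid: ȳ = ΣA·y / ΣA = 1.483429 in.
Transfer each piece to the horizontal centroidal axis using Ī + A·d² with d = y − 1.483429:
  rectangular body: d = -0.4834286 in → contributes +2.721775 in⁴
  semicircular cap: d = 1.025867 in → contributes +2.608073 in⁴
Total I = 5.329848 in⁴.
Radius of gyration: k = √(I/A) = √(5.329848 / 7.061947) = 0.8687508 in.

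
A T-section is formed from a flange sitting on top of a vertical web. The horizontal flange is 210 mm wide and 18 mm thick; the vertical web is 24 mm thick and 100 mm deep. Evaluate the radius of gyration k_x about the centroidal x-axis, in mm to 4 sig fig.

Split into non-overlapping primitives; take the origin at the lower-left of the bounding box.
Flange: 210 × 18, A = 3 780 mm², y = 109 mm, Ī = 102 060 mm⁴.
Web: 24 × 100, A = 2 400 mm², y = 50 mm, Ī = 2 000 000 mm⁴.
Centroid: ȳ = ΣA·y / ΣA = 86.0874 mm.
Transfer each piece to the centroidal x-axis using Ī + A·d² with d = y − 86.0874:
  flange: d = 22.9126 mm → contributes +2 086 515 mm⁴
  web: d = -36.0874 mm → contributes +5 125 517 mm⁴
Total I = 7 212 033 mm⁴.
Radius of gyration: k = √(I/A) = √(7 212 033 / 6 180) = 34.1613 mm.

k_x ≈ 34.16 mm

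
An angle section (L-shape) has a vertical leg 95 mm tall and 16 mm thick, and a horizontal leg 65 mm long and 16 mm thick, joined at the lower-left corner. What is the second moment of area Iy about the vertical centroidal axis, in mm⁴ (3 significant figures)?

Decompose the section into non-overlapping parts with the origin at the bottom-left of its bounding rectangle.
Vertical leg: 16 × 95, A = 1 520 mm², x = 8 mm, Ī = 32 427 mm⁴.
Horizontal leg (remainder): 49 × 16, A = 784 mm², x = 40.5 mm, Ī = 156 865 mm⁴.
Centroid: x̄ = ΣA·x / ΣA = 19.059 mm.
Transfer each piece to the vertical centroidal axis using Ī + A·d² with d = x − 19.059:
  vertical leg: d = -11.059 mm → contributes +218 326 mm⁴
  horizontal leg (remainder): d = 21.441 mm → contributes +517 282 mm⁴
Total I = 735 608 mm⁴.

Iy ≈ 7.36 × 10⁵ mm⁴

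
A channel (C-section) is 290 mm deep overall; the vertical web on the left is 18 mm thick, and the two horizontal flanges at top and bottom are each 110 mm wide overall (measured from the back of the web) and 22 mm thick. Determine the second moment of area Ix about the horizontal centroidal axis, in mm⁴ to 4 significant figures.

Split into non-overlapping primitives; take the origin at the lower-left of the bounding box.
Web: 18 × 290, A = 5 220 mm², y = 145 mm, Ī = 36 583 500 mm⁴.
Top flange (beyond web): 92 × 22, A = 2 024 mm², y = 279 mm, Ī = 81634.7 mm⁴.
Bottom flange (beyond web): 92 × 22, A = 2 024 mm², y = 11 mm, Ī = 81634.7 mm⁴.
By symmetry the centroid is at mid-height, ȳ = 145 mm.
Transfer each piece to the horizontal centroidal axis using Ī + A·d² with d = y − 145:
  web: d = 0 mm → contributes +36 583 500 mm⁴
  top flange (beyond web): d = 134 mm → contributes +36 424 579 mm⁴
  bottom flange (beyond web): d = -134 mm → contributes +36 424 579 mm⁴
Total I = 109 432 657 mm⁴.

Ix ≈ 1.094 × 10⁸ mm⁴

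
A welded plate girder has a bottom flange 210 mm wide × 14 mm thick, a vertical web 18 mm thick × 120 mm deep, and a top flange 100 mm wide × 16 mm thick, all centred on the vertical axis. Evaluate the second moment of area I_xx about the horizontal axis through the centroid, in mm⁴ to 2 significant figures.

Break the section into simple shapes (no overlaps), measuring from the bottom-left corner of the bounding box.
Bottom plate: 210 × 14, A = 2 940 mm², y = 7 mm, Ī = 48 020 mm⁴.
Web plate: 18 × 120, A = 2 160 mm², y = 74 mm, Ī = 2 592 000 mm⁴.
Top plate: 100 × 16, A = 1 600 mm², y = 142 mm, Ī = 34 133 mm⁴.
Centroid: ȳ = ΣA·y / ΣA = 60.84 mm.
Transfer each piece to the horizontal axis through the centroid using Ī + A·d² with d = y − 60.84:
  bottom plate: d = -53.84 mm → contributes +8 569 954 mm⁴
  web plate: d = 13.16 mm → contributes +2 966 149 mm⁴
  top plate: d = 81.16 mm → contributes +10 573 556 mm⁴
Total I = 22 109 659 mm⁴.

I_xx ≈ 2.2 × 10⁷ mm⁴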